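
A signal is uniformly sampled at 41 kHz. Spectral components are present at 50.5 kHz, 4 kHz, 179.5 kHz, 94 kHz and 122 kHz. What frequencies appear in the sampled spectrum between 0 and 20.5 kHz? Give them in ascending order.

fs/2 = 20.5 kHz.
50.5 kHz mod fs = 9.5 kHz.
9.5 kHz ≤ fs/2 = 20.5 kHz, appears at 9.5 kHz.
4 kHz ≤ fs/2 = 20.5 kHz, passes unchanged.
179.5 kHz mod fs = 15.5 kHz.
15.5 kHz ≤ fs/2 = 20.5 kHz, appears at 15.5 kHz.
94 kHz mod fs = 12 kHz.
12 kHz ≤ fs/2 = 20.5 kHz, appears at 12 kHz.
122 kHz mod fs = 40 kHz.
40 kHz > fs/2 = 20.5 kHz, folds to fs − 40 kHz = 1 kHz.
Distinct values: {1 kHz, 4 kHz, 9.5 kHz, 12 kHz, 15.5 kHz}.

1 kHz, 4 kHz, 9.5 kHz, 12 kHz, 15.5 kHz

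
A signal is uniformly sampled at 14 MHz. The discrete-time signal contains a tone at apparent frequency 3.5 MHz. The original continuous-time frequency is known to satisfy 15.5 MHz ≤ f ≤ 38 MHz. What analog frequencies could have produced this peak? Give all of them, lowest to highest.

17.5 MHz, 24.5 MHz, 31.5 MHz

Frequencies that alias to 3.5 MHz are k·fs ± 3.5 MHz for integer k ≥ 0.
k=0: 3.5 MHz.
k=1: 10.5 MHz, 17.5 MHz.
k=2: 24.5 MHz, 31.5 MHz.
k=3: 38.5 MHz, 45.5 MHz.
Within [15.5 MHz, 38 MHz]: 17.5 MHz, 24.5 MHz, 31.5 MHz.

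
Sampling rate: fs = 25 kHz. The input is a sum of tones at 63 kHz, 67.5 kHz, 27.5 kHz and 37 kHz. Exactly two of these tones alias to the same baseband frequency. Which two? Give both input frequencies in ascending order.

fs/2 = 12.5 kHz.
63 kHz mod fs = 13 kHz.
13 kHz > fs/2 = 12.5 kHz, folds to fs − 13 kHz = 12 kHz.
67.5 kHz mod fs = 17.5 kHz.
17.5 kHz > fs/2 = 12.5 kHz, folds to fs − 17.5 kHz = 7.5 kHz.
27.5 kHz mod fs = 2.5 kHz.
2.5 kHz ≤ fs/2 = 12.5 kHz, appears at 2.5 kHz.
37 kHz mod fs = 12 kHz.
12 kHz ≤ fs/2 = 12.5 kHz, appears at 12 kHz.
37 kHz and 63 kHz both map to 12 kHz.

37 kHz, 63 kHz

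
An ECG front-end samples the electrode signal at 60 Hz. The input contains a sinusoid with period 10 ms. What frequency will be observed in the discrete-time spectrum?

20 Hz

T = 10 ms → f = 1/T = 100 Hz.
100 Hz mod fs = 40 Hz.
40 Hz > fs/2 = 30 Hz, folds to fs − 40 Hz = 20 Hz.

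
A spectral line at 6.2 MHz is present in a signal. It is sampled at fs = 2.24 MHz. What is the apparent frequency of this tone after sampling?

6.2 MHz mod fs = 1.72 MHz.
1.72 MHz > fs/2 = 1.12 MHz, folds to fs − 1.72 MHz = 0.52 MHz.

0.52 MHz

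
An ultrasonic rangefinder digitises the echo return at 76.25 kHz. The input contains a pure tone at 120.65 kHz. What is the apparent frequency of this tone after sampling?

31.85 kHz

120.65 kHz mod fs = 44.4 kHz.
44.4 kHz > fs/2 = 38.125 kHz, folds to fs − 44.4 kHz = 31.85 kHz.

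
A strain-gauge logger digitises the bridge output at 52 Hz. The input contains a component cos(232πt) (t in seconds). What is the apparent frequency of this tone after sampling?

ω = 232π rad/s → f = ω/(2π) = 116 Hz.
116 Hz mod fs = 12 Hz.
12 Hz ≤ fs/2 = 26 Hz, appears at 12 Hz.

12 Hz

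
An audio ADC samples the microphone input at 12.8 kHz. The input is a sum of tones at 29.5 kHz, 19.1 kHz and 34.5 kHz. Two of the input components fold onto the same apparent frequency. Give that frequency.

3.9 kHz

fs/2 = 6.4 kHz.
29.5 kHz mod fs = 3.9 kHz.
3.9 kHz ≤ fs/2 = 6.4 kHz, appears at 3.9 kHz.
19.1 kHz mod fs = 6.3 kHz.
6.3 kHz ≤ fs/2 = 6.4 kHz, appears at 6.3 kHz.
34.5 kHz mod fs = 8.9 kHz.
8.9 kHz > fs/2 = 6.4 kHz, folds to fs − 8.9 kHz = 3.9 kHz.
29.5 kHz and 34.5 kHz both map to 3.9 kHz.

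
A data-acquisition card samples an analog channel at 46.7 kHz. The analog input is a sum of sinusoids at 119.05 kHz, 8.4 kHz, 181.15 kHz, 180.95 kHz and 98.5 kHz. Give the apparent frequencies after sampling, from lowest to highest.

fs/2 = 23.35 kHz.
119.05 kHz mod fs = 25.65 kHz.
25.65 kHz > fs/2 = 23.35 kHz, folds to fs − 25.65 kHz = 21.05 kHz.
8.4 kHz ≤ fs/2 = 23.35 kHz, passes unchanged.
181.15 kHz mod fs = 41.05 kHz.
41.05 kHz > fs/2 = 23.35 kHz, folds to fs − 41.05 kHz = 5.65 kHz.
180.95 kHz mod fs = 40.85 kHz.
40.85 kHz > fs/2 = 23.35 kHz, folds to fs − 40.85 kHz = 5.85 kHz.
98.5 kHz mod fs = 5.1 kHz.
5.1 kHz ≤ fs/2 = 23.35 kHz, appears at 5.1 kHz.
Distinct values: {5.1 kHz, 5.65 kHz, 5.85 kHz, 8.4 kHz, 21.05 kHz}.

5.1 kHz, 5.65 kHz, 5.85 kHz, 8.4 kHz, 21.05 kHz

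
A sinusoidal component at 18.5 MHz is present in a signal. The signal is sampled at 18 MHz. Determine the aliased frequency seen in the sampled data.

18.5 MHz mod fs = 0.5 MHz.
0.5 MHz ≤ fs/2 = 9 MHz, appears at 0.5 MHz.

0.5 MHz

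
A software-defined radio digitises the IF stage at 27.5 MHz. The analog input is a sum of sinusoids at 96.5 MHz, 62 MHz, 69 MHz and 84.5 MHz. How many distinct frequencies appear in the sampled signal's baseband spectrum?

3

fs/2 = 13.75 MHz.
96.5 MHz mod fs = 14 MHz.
14 MHz > fs/2 = 13.75 MHz, folds to fs − 14 MHz = 13.5 MHz.
62 MHz mod fs = 7 MHz.
7 MHz ≤ fs/2 = 13.75 MHz, appears at 7 MHz.
69 MHz mod fs = 14 MHz.
14 MHz > fs/2 = 13.75 MHz, folds to fs − 14 MHz = 13.5 MHz.
84.5 MHz mod fs = 2 MHz.
2 MHz ≤ fs/2 = 13.75 MHz, appears at 2 MHz.
Distinct values: {2 MHz, 7 MHz, 13.5 MHz} → 3.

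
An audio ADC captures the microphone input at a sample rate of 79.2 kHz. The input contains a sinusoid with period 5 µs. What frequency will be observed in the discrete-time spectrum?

37.6 kHz

T = 5 µs → f = 1/T = 200 kHz.
200 kHz mod fs = 41.6 kHz.
41.6 kHz > fs/2 = 39.6 kHz, folds to fs − 41.6 kHz = 37.6 kHz.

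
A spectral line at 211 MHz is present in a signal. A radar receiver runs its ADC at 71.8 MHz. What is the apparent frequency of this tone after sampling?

4.4 MHz

211 MHz mod fs = 67.4 MHz.
67.4 MHz > fs/2 = 35.9 MHz, folds to fs − 67.4 MHz = 4.4 MHz.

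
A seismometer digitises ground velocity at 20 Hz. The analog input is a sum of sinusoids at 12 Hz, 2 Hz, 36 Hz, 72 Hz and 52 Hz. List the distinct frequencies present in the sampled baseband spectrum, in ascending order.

2 Hz, 4 Hz, 8 Hz

fs/2 = 10 Hz.
12 Hz > fs/2 = 10 Hz, folds to fs − 12 Hz = 8 Hz.
2 Hz ≤ fs/2 = 10 Hz, passes unchanged.
36 Hz mod fs = 16 Hz.
16 Hz > fs/2 = 10 Hz, folds to fs − 16 Hz = 4 Hz.
72 Hz mod fs = 12 Hz.
12 Hz > fs/2 = 10 Hz, folds to fs − 12 Hz = 8 Hz.
52 Hz mod fs = 12 Hz.
12 Hz > fs/2 = 10 Hz, folds to fs − 12 Hz = 8 Hz.
Distinct values: {2 Hz, 4 Hz, 8 Hz}.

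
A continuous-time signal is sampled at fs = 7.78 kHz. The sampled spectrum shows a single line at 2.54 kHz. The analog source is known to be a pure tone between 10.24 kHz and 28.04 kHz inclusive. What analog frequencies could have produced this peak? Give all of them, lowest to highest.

10.32 kHz, 13.02 kHz, 18.1 kHz, 20.8 kHz, 25.88 kHz

Frequencies that alias to 2.54 kHz are k·fs ± 2.54 kHz for integer k ≥ 0.
k=0: 2.54 kHz.
k=1: 5.24 kHz, 10.32 kHz.
k=2: 13.02 kHz, 18.1 kHz.
k=3: 20.8 kHz, 25.88 kHz.
k=4: 28.58 kHz, 33.66 kHz.
Within [10.24 kHz, 28.04 kHz]: 10.32 kHz, 13.02 kHz, 18.1 kHz, 20.8 kHz, 25.88 kHz.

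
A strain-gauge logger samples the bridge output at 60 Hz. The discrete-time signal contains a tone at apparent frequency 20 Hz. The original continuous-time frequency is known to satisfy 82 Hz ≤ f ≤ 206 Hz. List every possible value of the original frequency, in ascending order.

100 Hz, 140 Hz, 160 Hz, 200 Hz

Frequencies that alias to 20 Hz are k·fs ± 20 Hz for integer k ≥ 0.
k=0: 20 Hz.
k=1: 40 Hz, 80 Hz.
k=2: 100 Hz, 140 Hz.
k=3: 160 Hz, 200 Hz.
k=4: 220 Hz, 260 Hz.
Within [82 Hz, 206 Hz]: 100 Hz, 140 Hz, 160 Hz, 200 Hz.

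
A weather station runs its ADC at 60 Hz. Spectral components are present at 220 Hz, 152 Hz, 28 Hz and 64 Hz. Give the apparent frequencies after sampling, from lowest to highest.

fs/2 = 30 Hz.
220 Hz mod fs = 40 Hz.
40 Hz > fs/2 = 30 Hz, folds to fs − 40 Hz = 20 Hz.
152 Hz mod fs = 32 Hz.
32 Hz > fs/2 = 30 Hz, folds to fs − 32 Hz = 28 Hz.
28 Hz ≤ fs/2 = 30 Hz, passes unchanged.
64 Hz mod fs = 4 Hz.
4 Hz ≤ fs/2 = 30 Hz, appears at 4 Hz.
Distinct values: {4 Hz, 20 Hz, 28 Hz}.

4 Hz, 20 Hz, 28 Hz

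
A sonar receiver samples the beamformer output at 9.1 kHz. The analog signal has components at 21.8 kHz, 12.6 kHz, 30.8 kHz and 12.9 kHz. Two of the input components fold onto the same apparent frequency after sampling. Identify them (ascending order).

fs/2 = 4.55 kHz.
21.8 kHz mod fs = 3.6 kHz.
3.6 kHz ≤ fs/2 = 4.55 kHz, appears at 3.6 kHz.
12.6 kHz mod fs = 3.5 kHz.
3.5 kHz ≤ fs/2 = 4.55 kHz, appears at 3.5 kHz.
30.8 kHz mod fs = 3.5 kHz.
3.5 kHz ≤ fs/2 = 4.55 kHz, appears at 3.5 kHz.
12.9 kHz mod fs = 3.8 kHz.
3.8 kHz ≤ fs/2 = 4.55 kHz, appears at 3.8 kHz.
12.6 kHz and 30.8 kHz both map to 3.5 kHz.

12.6 kHz, 30.8 kHz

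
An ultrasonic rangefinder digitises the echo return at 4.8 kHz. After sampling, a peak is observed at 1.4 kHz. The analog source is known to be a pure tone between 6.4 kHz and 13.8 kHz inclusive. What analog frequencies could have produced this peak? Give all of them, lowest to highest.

Frequencies that alias to 1.4 kHz are k·fs ± 1.4 kHz for integer k ≥ 0.
k=0: 1.4 kHz.
k=1: 3.4 kHz, 6.2 kHz.
k=2: 8.2 kHz, 11 kHz.
k=3: 13 kHz, 15.8 kHz.
k=4: 17.8 kHz, 20.6 kHz.
Within [6.4 kHz, 13.8 kHz]: 8.2 kHz, 11 kHz, 13 kHz.

8.2 kHz, 11 kHz, 13 kHz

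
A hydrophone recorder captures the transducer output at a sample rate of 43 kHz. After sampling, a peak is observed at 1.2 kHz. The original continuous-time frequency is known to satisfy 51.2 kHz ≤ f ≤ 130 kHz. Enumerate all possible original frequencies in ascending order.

Frequencies that alias to 1.2 kHz are k·fs ± 1.2 kHz for integer k ≥ 0.
k=0: 1.2 kHz.
k=1: 41.8 kHz, 44.2 kHz.
k=2: 84.8 kHz, 87.2 kHz.
k=3: 127.8 kHz, 130.2 kHz.
k=4: 170.8 kHz, 173.2 kHz.
Within [51.2 kHz, 130 kHz]: 84.8 kHz, 87.2 kHz, 127.8 kHz.

84.8 kHz, 87.2 kHz, 127.8 kHz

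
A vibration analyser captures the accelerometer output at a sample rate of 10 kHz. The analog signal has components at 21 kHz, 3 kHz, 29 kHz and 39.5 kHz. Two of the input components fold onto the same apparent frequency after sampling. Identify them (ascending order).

fs/2 = 5 kHz.
21 kHz mod fs = 1 kHz.
1 kHz ≤ fs/2 = 5 kHz, appears at 1 kHz.
3 kHz ≤ fs/2 = 5 kHz, passes unchanged.
29 kHz mod fs = 9 kHz.
9 kHz > fs/2 = 5 kHz, folds to fs − 9 kHz = 1 kHz.
39.5 kHz mod fs = 9.5 kHz.
9.5 kHz > fs/2 = 5 kHz, folds to fs − 9.5 kHz = 0.5 kHz.
21 kHz and 29 kHz both map to 1 kHz.

21 kHz, 29 kHz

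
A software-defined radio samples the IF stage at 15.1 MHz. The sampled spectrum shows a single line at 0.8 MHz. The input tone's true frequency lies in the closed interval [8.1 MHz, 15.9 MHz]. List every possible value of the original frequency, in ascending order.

Frequencies that alias to 0.8 MHz are k·fs ± 0.8 MHz for integer k ≥ 0.
k=0: 0.8 MHz.
k=1: 14.3 MHz, 15.9 MHz.
k=2: 29.4 MHz, 31 MHz.
Within [8.1 MHz, 15.9 MHz]: 14.3 MHz, 15.9 MHz.

14.3 MHz, 15.9 MHz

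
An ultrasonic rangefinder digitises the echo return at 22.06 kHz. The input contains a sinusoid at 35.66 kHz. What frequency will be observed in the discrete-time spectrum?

8.46 kHz

35.66 kHz mod fs = 13.6 kHz.
13.6 kHz > fs/2 = 11.03 kHz, folds to fs − 13.6 kHz = 8.46 kHz.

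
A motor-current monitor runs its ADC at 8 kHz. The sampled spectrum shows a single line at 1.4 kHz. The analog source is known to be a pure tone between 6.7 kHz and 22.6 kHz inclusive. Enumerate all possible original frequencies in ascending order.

9.4 kHz, 14.6 kHz, 17.4 kHz, 22.6 kHz

Frequencies that alias to 1.4 kHz are k·fs ± 1.4 kHz for integer k ≥ 0.
k=0: 1.4 kHz.
k=1: 6.6 kHz, 9.4 kHz.
k=2: 14.6 kHz, 17.4 kHz.
k=3: 22.6 kHz, 25.4 kHz.
k=4: 30.6 kHz, 33.4 kHz.
Within [6.7 kHz, 22.6 kHz]: 9.4 kHz, 14.6 kHz, 17.4 kHz, 22.6 kHz.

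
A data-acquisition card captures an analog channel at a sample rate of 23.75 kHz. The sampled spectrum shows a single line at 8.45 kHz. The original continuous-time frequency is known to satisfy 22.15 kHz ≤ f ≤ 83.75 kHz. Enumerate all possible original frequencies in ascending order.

Frequencies that alias to 8.45 kHz are k·fs ± 8.45 kHz for integer k ≥ 0.
k=0: 8.45 kHz.
k=1: 15.3 kHz, 32.2 kHz.
k=2: 39.05 kHz, 55.95 kHz.
k=3: 62.8 kHz, 79.7 kHz.
k=4: 86.55 kHz, 103.45 kHz.
Within [22.15 kHz, 83.75 kHz]: 32.2 kHz, 39.05 kHz, 55.95 kHz, 62.8 kHz, 79.7 kHz.

32.2 kHz, 39.05 kHz, 55.95 kHz, 62.8 kHz, 79.7 kHz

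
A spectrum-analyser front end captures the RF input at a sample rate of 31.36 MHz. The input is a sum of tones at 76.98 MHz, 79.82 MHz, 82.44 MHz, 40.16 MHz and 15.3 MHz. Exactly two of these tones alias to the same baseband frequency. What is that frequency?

fs/2 = 15.68 MHz.
76.98 MHz mod fs = 14.26 MHz.
14.26 MHz ≤ fs/2 = 15.68 MHz, appears at 14.26 MHz.
79.82 MHz mod fs = 17.1 MHz.
17.1 MHz > fs/2 = 15.68 MHz, folds to fs − 17.1 MHz = 14.26 MHz.
82.44 MHz mod fs = 19.72 MHz.
19.72 MHz > fs/2 = 15.68 MHz, folds to fs − 19.72 MHz = 11.64 MHz.
40.16 MHz mod fs = 8.8 MHz.
8.8 MHz ≤ fs/2 = 15.68 MHz, appears at 8.8 MHz.
15.3 MHz ≤ fs/2 = 15.68 MHz, passes unchanged.
76.98 MHz and 79.82 MHz both map to 14.26 MHz.

14.26 MHz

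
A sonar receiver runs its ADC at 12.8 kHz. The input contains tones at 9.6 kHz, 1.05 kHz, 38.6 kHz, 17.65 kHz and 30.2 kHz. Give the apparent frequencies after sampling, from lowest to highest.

0.2 kHz, 1.05 kHz, 3.2 kHz, 4.6 kHz, 4.85 kHz

fs/2 = 6.4 kHz.
9.6 kHz > fs/2 = 6.4 kHz, folds to fs − 9.6 kHz = 3.2 kHz.
1.05 kHz ≤ fs/2 = 6.4 kHz, passes unchanged.
38.6 kHz mod fs = 0.2 kHz.
0.2 kHz ≤ fs/2 = 6.4 kHz, appears at 0.2 kHz.
17.65 kHz mod fs = 4.85 kHz.
4.85 kHz ≤ fs/2 = 6.4 kHz, appears at 4.85 kHz.
30.2 kHz mod fs = 4.6 kHz.
4.6 kHz ≤ fs/2 = 6.4 kHz, appears at 4.6 kHz.
Distinct values: {0.2 kHz, 1.05 kHz, 3.2 kHz, 4.6 kHz, 4.85 kHz}.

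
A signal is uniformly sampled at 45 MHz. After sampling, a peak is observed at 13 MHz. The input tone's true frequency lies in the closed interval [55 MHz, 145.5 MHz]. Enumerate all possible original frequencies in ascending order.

58 MHz, 77 MHz, 103 MHz, 122 MHz

Frequencies that alias to 13 MHz are k·fs ± 13 MHz for integer k ≥ 0.
k=0: 13 MHz.
k=1: 32 MHz, 58 MHz.
k=2: 77 MHz, 103 MHz.
k=3: 122 MHz, 148 MHz.
k=4: 167 MHz, 193 MHz.
Within [55 MHz, 145.5 MHz]: 58 MHz, 77 MHz, 103 MHz, 122 MHz.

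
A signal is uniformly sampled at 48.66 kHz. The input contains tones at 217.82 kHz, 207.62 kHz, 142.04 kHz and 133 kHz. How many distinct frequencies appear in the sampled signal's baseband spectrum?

3

fs/2 = 24.33 kHz.
217.82 kHz mod fs = 23.18 kHz.
23.18 kHz ≤ fs/2 = 24.33 kHz, appears at 23.18 kHz.
207.62 kHz mod fs = 12.98 kHz.
12.98 kHz ≤ fs/2 = 24.33 kHz, appears at 12.98 kHz.
142.04 kHz mod fs = 44.72 kHz.
44.72 kHz > fs/2 = 24.33 kHz, folds to fs − 44.72 kHz = 3.94 kHz.
133 kHz mod fs = 35.68 kHz.
35.68 kHz > fs/2 = 24.33 kHz, folds to fs − 35.68 kHz = 12.98 kHz.
Distinct values: {3.94 kHz, 12.98 kHz, 23.18 kHz} → 3.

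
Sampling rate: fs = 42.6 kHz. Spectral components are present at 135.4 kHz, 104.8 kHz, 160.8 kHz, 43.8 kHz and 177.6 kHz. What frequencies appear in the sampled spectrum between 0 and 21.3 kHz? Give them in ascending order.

1.2 kHz, 7.2 kHz, 7.6 kHz, 9.6 kHz, 19.6 kHz

fs/2 = 21.3 kHz.
135.4 kHz mod fs = 7.6 kHz.
7.6 kHz ≤ fs/2 = 21.3 kHz, appears at 7.6 kHz.
104.8 kHz mod fs = 19.6 kHz.
19.6 kHz ≤ fs/2 = 21.3 kHz, appears at 19.6 kHz.
160.8 kHz mod fs = 33 kHz.
33 kHz > fs/2 = 21.3 kHz, folds to fs − 33 kHz = 9.6 kHz.
43.8 kHz mod fs = 1.2 kHz.
1.2 kHz ≤ fs/2 = 21.3 kHz, appears at 1.2 kHz.
177.6 kHz mod fs = 7.2 kHz.
7.2 kHz ≤ fs/2 = 21.3 kHz, appears at 7.2 kHz.
Distinct values: {1.2 kHz, 7.2 kHz, 7.6 kHz, 9.6 kHz, 19.6 kHz}.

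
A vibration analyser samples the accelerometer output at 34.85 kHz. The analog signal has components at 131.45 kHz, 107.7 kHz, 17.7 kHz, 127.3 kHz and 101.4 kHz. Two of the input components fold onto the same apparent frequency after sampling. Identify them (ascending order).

101.4 kHz, 107.7 kHz

fs/2 = 17.425 kHz.
131.45 kHz mod fs = 26.9 kHz.
26.9 kHz > fs/2 = 17.425 kHz, folds to fs − 26.9 kHz = 7.95 kHz.
107.7 kHz mod fs = 3.15 kHz.
3.15 kHz ≤ fs/2 = 17.425 kHz, appears at 3.15 kHz.
17.7 kHz > fs/2 = 17.425 kHz, folds to fs − 17.7 kHz = 17.15 kHz.
127.3 kHz mod fs = 22.75 kHz.
22.75 kHz > fs/2 = 17.425 kHz, folds to fs − 22.75 kHz = 12.1 kHz.
101.4 kHz mod fs = 31.7 kHz.
31.7 kHz > fs/2 = 17.425 kHz, folds to fs − 31.7 kHz = 3.15 kHz.
101.4 kHz and 107.7 kHz both map to 3.15 kHz.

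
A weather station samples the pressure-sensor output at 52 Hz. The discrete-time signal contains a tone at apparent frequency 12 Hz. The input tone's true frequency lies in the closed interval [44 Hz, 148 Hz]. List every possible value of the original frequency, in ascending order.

64 Hz, 92 Hz, 116 Hz, 144 Hz

Frequencies that alias to 12 Hz are k·fs ± 12 Hz for integer k ≥ 0.
k=0: 12 Hz.
k=1: 40 Hz, 64 Hz.
k=2: 92 Hz, 116 Hz.
k=3: 144 Hz, 168 Hz.
k=4: 196 Hz, 220 Hz.
Within [44 Hz, 148 Hz]: 64 Hz, 92 Hz, 116 Hz, 144 Hz.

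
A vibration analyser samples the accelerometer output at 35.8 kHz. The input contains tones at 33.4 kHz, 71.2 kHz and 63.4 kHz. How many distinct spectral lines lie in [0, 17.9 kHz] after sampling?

fs/2 = 17.9 kHz.
33.4 kHz > fs/2 = 17.9 kHz, folds to fs − 33.4 kHz = 2.4 kHz.
71.2 kHz mod fs = 35.4 kHz.
35.4 kHz > fs/2 = 17.9 kHz, folds to fs − 35.4 kHz = 0.4 kHz.
63.4 kHz mod fs = 27.6 kHz.
27.6 kHz > fs/2 = 17.9 kHz, folds to fs − 27.6 kHz = 8.2 kHz.
Distinct values: {0.4 kHz, 2.4 kHz, 8.2 kHz} → 3.

3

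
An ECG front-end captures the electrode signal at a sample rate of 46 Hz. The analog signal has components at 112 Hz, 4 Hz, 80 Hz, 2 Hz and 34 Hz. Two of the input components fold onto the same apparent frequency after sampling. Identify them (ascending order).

34 Hz, 80 Hz

fs/2 = 23 Hz.
112 Hz mod fs = 20 Hz.
20 Hz ≤ fs/2 = 23 Hz, appears at 20 Hz.
4 Hz ≤ fs/2 = 23 Hz, passes unchanged.
80 Hz mod fs = 34 Hz.
34 Hz > fs/2 = 23 Hz, folds to fs − 34 Hz = 12 Hz.
2 Hz ≤ fs/2 = 23 Hz, passes unchanged.
34 Hz > fs/2 = 23 Hz, folds to fs − 34 Hz = 12 Hz.
34 Hz and 80 Hz both map to 12 Hz.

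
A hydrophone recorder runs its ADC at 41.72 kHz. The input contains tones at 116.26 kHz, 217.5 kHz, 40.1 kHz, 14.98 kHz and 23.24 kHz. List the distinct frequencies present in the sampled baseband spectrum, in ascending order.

1.62 kHz, 8.9 kHz, 14.98 kHz, 18.48 kHz

fs/2 = 20.86 kHz.
116.26 kHz mod fs = 32.82 kHz.
32.82 kHz > fs/2 = 20.86 kHz, folds to fs − 32.82 kHz = 8.9 kHz.
217.5 kHz mod fs = 8.9 kHz.
8.9 kHz ≤ fs/2 = 20.86 kHz, appears at 8.9 kHz.
40.1 kHz > fs/2 = 20.86 kHz, folds to fs − 40.1 kHz = 1.62 kHz.
14.98 kHz ≤ fs/2 = 20.86 kHz, passes unchanged.
23.24 kHz > fs/2 = 20.86 kHz, folds to fs − 23.24 kHz = 18.48 kHz.
Distinct values: {1.62 kHz, 8.9 kHz, 14.98 kHz, 18.48 kHz}.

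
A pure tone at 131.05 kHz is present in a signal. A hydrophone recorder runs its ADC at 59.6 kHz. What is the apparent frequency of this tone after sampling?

11.85 kHz

131.05 kHz mod fs = 11.85 kHz.
11.85 kHz ≤ fs/2 = 29.8 kHz, appears at 11.85 kHz.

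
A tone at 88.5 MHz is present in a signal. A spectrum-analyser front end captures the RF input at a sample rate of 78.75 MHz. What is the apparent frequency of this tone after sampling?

88.5 MHz mod fs = 9.75 MHz.
9.75 MHz ≤ fs/2 = 39.375 MHz, appears at 9.75 MHz.

9.75 MHz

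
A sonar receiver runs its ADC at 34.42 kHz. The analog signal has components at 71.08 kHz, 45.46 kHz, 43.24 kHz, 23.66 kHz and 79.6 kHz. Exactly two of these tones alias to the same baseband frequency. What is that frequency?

fs/2 = 17.21 kHz.
71.08 kHz mod fs = 2.24 kHz.
2.24 kHz ≤ fs/2 = 17.21 kHz, appears at 2.24 kHz.
45.46 kHz mod fs = 11.04 kHz.
11.04 kHz ≤ fs/2 = 17.21 kHz, appears at 11.04 kHz.
43.24 kHz mod fs = 8.82 kHz.
8.82 kHz ≤ fs/2 = 17.21 kHz, appears at 8.82 kHz.
23.66 kHz > fs/2 = 17.21 kHz, folds to fs − 23.66 kHz = 10.76 kHz.
79.6 kHz mod fs = 10.76 kHz.
10.76 kHz ≤ fs/2 = 17.21 kHz, appears at 10.76 kHz.
23.66 kHz and 79.6 kHz both map to 10.76 kHz.

10.76 kHz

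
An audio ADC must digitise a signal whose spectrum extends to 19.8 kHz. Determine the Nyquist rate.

Nyquist rate = 2 × 19.8 kHz = 39.6 kHz.

39.6 kHz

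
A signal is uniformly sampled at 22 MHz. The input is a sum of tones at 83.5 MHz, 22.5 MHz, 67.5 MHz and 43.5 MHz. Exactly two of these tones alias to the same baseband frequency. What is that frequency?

0.5 MHz

fs/2 = 11 MHz.
83.5 MHz mod fs = 17.5 MHz.
17.5 MHz > fs/2 = 11 MHz, folds to fs − 17.5 MHz = 4.5 MHz.
22.5 MHz mod fs = 0.5 MHz.
0.5 MHz ≤ fs/2 = 11 MHz, appears at 0.5 MHz.
67.5 MHz mod fs = 1.5 MHz.
1.5 MHz ≤ fs/2 = 11 MHz, appears at 1.5 MHz.
43.5 MHz mod fs = 21.5 MHz.
21.5 MHz > fs/2 = 11 MHz, folds to fs − 21.5 MHz = 0.5 MHz.
22.5 MHz and 43.5 MHz both map to 0.5 MHz.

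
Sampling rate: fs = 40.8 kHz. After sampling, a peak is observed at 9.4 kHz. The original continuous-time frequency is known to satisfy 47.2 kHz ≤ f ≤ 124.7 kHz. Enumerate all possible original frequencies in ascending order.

Frequencies that alias to 9.4 kHz are k·fs ± 9.4 kHz for integer k ≥ 0.
k=0: 9.4 kHz.
k=1: 31.4 kHz, 50.2 kHz.
k=2: 72.2 kHz, 91 kHz.
k=3: 113 kHz, 131.8 kHz.
k=4: 153.8 kHz, 172.6 kHz.
Within [47.2 kHz, 124.7 kHz]: 50.2 kHz, 72.2 kHz, 91 kHz, 113 kHz.

50.2 kHz, 72.2 kHz, 91 kHz, 113 kHz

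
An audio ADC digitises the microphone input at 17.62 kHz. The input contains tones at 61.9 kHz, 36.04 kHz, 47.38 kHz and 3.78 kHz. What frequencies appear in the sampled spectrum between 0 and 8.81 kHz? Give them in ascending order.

0.8 kHz, 3.78 kHz, 5.48 kHz, 8.58 kHz

fs/2 = 8.81 kHz.
61.9 kHz mod fs = 9.04 kHz.
9.04 kHz > fs/2 = 8.81 kHz, folds to fs − 9.04 kHz = 8.58 kHz.
36.04 kHz mod fs = 0.8 kHz.
0.8 kHz ≤ fs/2 = 8.81 kHz, appears at 0.8 kHz.
47.38 kHz mod fs = 12.14 kHz.
12.14 kHz > fs/2 = 8.81 kHz, folds to fs − 12.14 kHz = 5.48 kHz.
3.78 kHz ≤ fs/2 = 8.81 kHz, passes unchanged.
Distinct values: {0.8 kHz, 3.78 kHz, 5.48 kHz, 8.58 kHz}.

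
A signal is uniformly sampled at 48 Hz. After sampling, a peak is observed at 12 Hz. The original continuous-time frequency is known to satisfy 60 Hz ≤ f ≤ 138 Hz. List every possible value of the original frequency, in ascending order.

60 Hz, 84 Hz, 108 Hz, 132 Hz

Frequencies that alias to 12 Hz are k·fs ± 12 Hz for integer k ≥ 0.
k=0: 12 Hz.
k=1: 36 Hz, 60 Hz.
k=2: 84 Hz, 108 Hz.
k=3: 132 Hz, 156 Hz.
k=4: 180 Hz, 204 Hz.
Within [60 Hz, 138 Hz]: 60 Hz, 84 Hz, 108 Hz, 132 Hz.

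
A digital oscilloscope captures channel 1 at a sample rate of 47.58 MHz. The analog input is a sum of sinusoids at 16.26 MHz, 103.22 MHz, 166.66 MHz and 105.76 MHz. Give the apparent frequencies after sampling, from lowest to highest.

fs/2 = 23.79 MHz.
16.26 MHz ≤ fs/2 = 23.79 MHz, passes unchanged.
103.22 MHz mod fs = 8.06 MHz.
8.06 MHz ≤ fs/2 = 23.79 MHz, appears at 8.06 MHz.
166.66 MHz mod fs = 23.92 MHz.
23.92 MHz > fs/2 = 23.79 MHz, folds to fs − 23.92 MHz = 23.66 MHz.
105.76 MHz mod fs = 10.6 MHz.
10.6 MHz ≤ fs/2 = 23.79 MHz, appears at 10.6 MHz.
Distinct values: {8.06 MHz, 10.6 MHz, 16.26 MHz, 23.66 MHz}.

8.06 MHz, 10.6 MHz, 16.26 MHz, 23.66 MHz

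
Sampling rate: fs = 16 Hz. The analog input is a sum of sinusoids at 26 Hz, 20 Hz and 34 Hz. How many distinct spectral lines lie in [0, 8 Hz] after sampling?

3

fs/2 = 8 Hz.
26 Hz mod fs = 10 Hz.
10 Hz > fs/2 = 8 Hz, folds to fs − 10 Hz = 6 Hz.
20 Hz mod fs = 4 Hz.
4 Hz ≤ fs/2 = 8 Hz, appears at 4 Hz.
34 Hz mod fs = 2 Hz.
2 Hz ≤ fs/2 = 8 Hz, appears at 2 Hz.
Distinct values: {2 Hz, 4 Hz, 6 Hz} → 3.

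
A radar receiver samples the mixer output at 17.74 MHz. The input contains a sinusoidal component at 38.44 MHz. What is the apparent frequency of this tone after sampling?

38.44 MHz mod fs = 2.96 MHz.
2.96 MHz ≤ fs/2 = 8.87 MHz, appears at 2.96 MHz.

2.96 MHz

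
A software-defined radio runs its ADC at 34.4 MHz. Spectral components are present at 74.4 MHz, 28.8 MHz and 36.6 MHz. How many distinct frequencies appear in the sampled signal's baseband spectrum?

2

fs/2 = 17.2 MHz.
74.4 MHz mod fs = 5.6 MHz.
5.6 MHz ≤ fs/2 = 17.2 MHz, appears at 5.6 MHz.
28.8 MHz > fs/2 = 17.2 MHz, folds to fs − 28.8 MHz = 5.6 MHz.
36.6 MHz mod fs = 2.2 MHz.
2.2 MHz ≤ fs/2 = 17.2 MHz, appears at 2.2 MHz.
Distinct values: {2.2 MHz, 5.6 MHz} → 2.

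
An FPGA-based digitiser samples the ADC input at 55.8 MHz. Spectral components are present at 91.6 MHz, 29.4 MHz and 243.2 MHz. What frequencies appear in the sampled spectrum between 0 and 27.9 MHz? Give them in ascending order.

fs/2 = 27.9 MHz.
91.6 MHz mod fs = 35.8 MHz.
35.8 MHz > fs/2 = 27.9 MHz, folds to fs − 35.8 MHz = 20 MHz.
29.4 MHz > fs/2 = 27.9 MHz, folds to fs − 29.4 MHz = 26.4 MHz.
243.2 MHz mod fs = 20 MHz.
20 MHz ≤ fs/2 = 27.9 MHz, appears at 20 MHz.
Distinct values: {20 MHz, 26.4 MHz}.

20 MHz, 26.4 MHz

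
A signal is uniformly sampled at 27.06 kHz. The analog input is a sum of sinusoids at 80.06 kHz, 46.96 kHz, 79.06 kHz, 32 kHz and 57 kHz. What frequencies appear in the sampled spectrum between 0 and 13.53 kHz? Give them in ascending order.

1.12 kHz, 2.12 kHz, 2.88 kHz, 4.94 kHz, 7.16 kHz

fs/2 = 13.53 kHz.
80.06 kHz mod fs = 25.94 kHz.
25.94 kHz > fs/2 = 13.53 kHz, folds to fs − 25.94 kHz = 1.12 kHz.
46.96 kHz mod fs = 19.9 kHz.
19.9 kHz > fs/2 = 13.53 kHz, folds to fs − 19.9 kHz = 7.16 kHz.
79.06 kHz mod fs = 24.94 kHz.
24.94 kHz > fs/2 = 13.53 kHz, folds to fs − 24.94 kHz = 2.12 kHz.
32 kHz mod fs = 4.94 kHz.
4.94 kHz ≤ fs/2 = 13.53 kHz, appears at 4.94 kHz.
57 kHz mod fs = 2.88 kHz.
2.88 kHz ≤ fs/2 = 13.53 kHz, appears at 2.88 kHz.
Distinct values: {1.12 kHz, 2.12 kHz, 2.88 kHz, 4.94 kHz, 7.16 kHz}.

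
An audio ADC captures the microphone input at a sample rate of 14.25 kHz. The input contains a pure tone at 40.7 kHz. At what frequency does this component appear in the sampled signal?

40.7 kHz mod fs = 12.2 kHz.
12.2 kHz > fs/2 = 7.125 kHz, folds to fs − 12.2 kHz = 2.05 kHz.

2.05 kHz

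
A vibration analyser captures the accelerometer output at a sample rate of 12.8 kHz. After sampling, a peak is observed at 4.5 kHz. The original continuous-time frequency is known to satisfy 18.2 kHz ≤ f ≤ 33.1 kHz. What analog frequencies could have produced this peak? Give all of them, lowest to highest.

Frequencies that alias to 4.5 kHz are k·fs ± 4.5 kHz for integer k ≥ 0.
k=0: 4.5 kHz.
k=1: 8.3 kHz, 17.3 kHz.
k=2: 21.1 kHz, 30.1 kHz.
k=3: 33.9 kHz, 42.9 kHz.
Within [18.2 kHz, 33.1 kHz]: 21.1 kHz, 30.1 kHz.

21.1 kHz, 30.1 kHz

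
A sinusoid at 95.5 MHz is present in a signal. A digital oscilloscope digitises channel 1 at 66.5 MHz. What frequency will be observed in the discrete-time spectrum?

95.5 MHz mod fs = 29 MHz.
29 MHz ≤ fs/2 = 33.25 MHz, appears at 29 MHz.

29 MHz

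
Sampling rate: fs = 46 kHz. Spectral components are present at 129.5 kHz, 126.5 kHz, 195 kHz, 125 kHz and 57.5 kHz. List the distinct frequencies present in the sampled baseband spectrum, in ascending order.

fs/2 = 23 kHz.
129.5 kHz mod fs = 37.5 kHz.
37.5 kHz > fs/2 = 23 kHz, folds to fs − 37.5 kHz = 8.5 kHz.
126.5 kHz mod fs = 34.5 kHz.
34.5 kHz > fs/2 = 23 kHz, folds to fs − 34.5 kHz = 11.5 kHz.
195 kHz mod fs = 11 kHz.
11 kHz ≤ fs/2 = 23 kHz, appears at 11 kHz.
125 kHz mod fs = 33 kHz.
33 kHz > fs/2 = 23 kHz, folds to fs − 33 kHz = 13 kHz.
57.5 kHz mod fs = 11.5 kHz.
11.5 kHz ≤ fs/2 = 23 kHz, appears at 11.5 kHz.
Distinct values: {8.5 kHz, 11 kHz, 11.5 kHz, 13 kHz}.

8.5 kHz, 11 kHz, 11.5 kHz, 13 kHz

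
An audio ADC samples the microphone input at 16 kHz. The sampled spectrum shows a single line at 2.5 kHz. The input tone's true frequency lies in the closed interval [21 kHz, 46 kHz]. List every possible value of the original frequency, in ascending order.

29.5 kHz, 34.5 kHz, 45.5 kHz

Frequencies that alias to 2.5 kHz are k·fs ± 2.5 kHz for integer k ≥ 0.
k=0: 2.5 kHz.
k=1: 13.5 kHz, 18.5 kHz.
k=2: 29.5 kHz, 34.5 kHz.
k=3: 45.5 kHz, 50.5 kHz.
k=4: 61.5 kHz, 66.5 kHz.
Within [21 kHz, 46 kHz]: 29.5 kHz, 34.5 kHz, 45.5 kHz.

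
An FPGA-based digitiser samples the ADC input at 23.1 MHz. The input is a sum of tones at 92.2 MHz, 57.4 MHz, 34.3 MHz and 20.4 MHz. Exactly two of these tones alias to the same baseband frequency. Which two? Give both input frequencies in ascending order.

34.3 MHz, 57.4 MHz

fs/2 = 11.55 MHz.
92.2 MHz mod fs = 22.9 MHz.
22.9 MHz > fs/2 = 11.55 MHz, folds to fs − 22.9 MHz = 0.2 MHz.
57.4 MHz mod fs = 11.2 MHz.
11.2 MHz ≤ fs/2 = 11.55 MHz, appears at 11.2 MHz.
34.3 MHz mod fs = 11.2 MHz.
11.2 MHz ≤ fs/2 = 11.55 MHz, appears at 11.2 MHz.
20.4 MHz > fs/2 = 11.55 MHz, folds to fs − 20.4 MHz = 2.7 MHz.
34.3 MHz and 57.4 MHz both map to 11.2 MHz.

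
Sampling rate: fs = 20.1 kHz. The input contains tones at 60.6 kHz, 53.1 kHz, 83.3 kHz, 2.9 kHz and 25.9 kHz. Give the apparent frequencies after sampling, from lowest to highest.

fs/2 = 10.05 kHz.
60.6 kHz mod fs = 0.3 kHz.
0.3 kHz ≤ fs/2 = 10.05 kHz, appears at 0.3 kHz.
53.1 kHz mod fs = 12.9 kHz.
12.9 kHz > fs/2 = 10.05 kHz, folds to fs − 12.9 kHz = 7.2 kHz.
83.3 kHz mod fs = 2.9 kHz.
2.9 kHz ≤ fs/2 = 10.05 kHz, appears at 2.9 kHz.
2.9 kHz ≤ fs/2 = 10.05 kHz, passes unchanged.
25.9 kHz mod fs = 5.8 kHz.
5.8 kHz ≤ fs/2 = 10.05 kHz, appears at 5.8 kHz.
Distinct values: {0.3 kHz, 2.9 kHz, 5.8 kHz, 7.2 kHz}.

0.3 kHz, 2.9 kHz, 5.8 kHz, 7.2 kHz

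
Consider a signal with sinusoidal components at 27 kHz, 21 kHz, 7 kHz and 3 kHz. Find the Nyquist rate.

Highest-frequency component: 27 kHz.
Nyquist rate = 2 × 27 kHz = 54 kHz.

54 kHz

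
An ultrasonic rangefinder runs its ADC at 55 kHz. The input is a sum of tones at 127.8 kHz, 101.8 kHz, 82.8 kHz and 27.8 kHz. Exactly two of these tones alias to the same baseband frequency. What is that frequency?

27.2 kHz

fs/2 = 27.5 kHz.
127.8 kHz mod fs = 17.8 kHz.
17.8 kHz ≤ fs/2 = 27.5 kHz, appears at 17.8 kHz.
101.8 kHz mod fs = 46.8 kHz.
46.8 kHz > fs/2 = 27.5 kHz, folds to fs − 46.8 kHz = 8.2 kHz.
82.8 kHz mod fs = 27.8 kHz.
27.8 kHz > fs/2 = 27.5 kHz, folds to fs − 27.8 kHz = 27.2 kHz.
27.8 kHz > fs/2 = 27.5 kHz, folds to fs − 27.8 kHz = 27.2 kHz.
27.8 kHz and 82.8 kHz both map to 27.2 kHz.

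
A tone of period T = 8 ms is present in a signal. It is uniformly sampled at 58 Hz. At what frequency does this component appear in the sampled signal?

T = 8 ms → f = 1/T = 125 Hz.
125 Hz mod fs = 9 Hz.
9 Hz ≤ fs/2 = 29 Hz, appears at 9 Hz.

9 Hz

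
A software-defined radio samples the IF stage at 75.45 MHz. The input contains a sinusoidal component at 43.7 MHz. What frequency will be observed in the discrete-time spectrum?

43.7 MHz > fs/2 = 37.725 MHz, folds to fs − 43.7 MHz = 31.75 MHz.

31.75 MHz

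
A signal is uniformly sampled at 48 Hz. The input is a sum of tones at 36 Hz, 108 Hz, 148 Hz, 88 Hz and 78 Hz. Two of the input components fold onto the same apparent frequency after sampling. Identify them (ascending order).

36 Hz, 108 Hz

fs/2 = 24 Hz.
36 Hz > fs/2 = 24 Hz, folds to fs − 36 Hz = 12 Hz.
108 Hz mod fs = 12 Hz.
12 Hz ≤ fs/2 = 24 Hz, appears at 12 Hz.
148 Hz mod fs = 4 Hz.
4 Hz ≤ fs/2 = 24 Hz, appears at 4 Hz.
88 Hz mod fs = 40 Hz.
40 Hz > fs/2 = 24 Hz, folds to fs − 40 Hz = 8 Hz.
78 Hz mod fs = 30 Hz.
30 Hz > fs/2 = 24 Hz, folds to fs − 30 Hz = 18 Hz.
36 Hz and 108 Hz both map to 12 Hz.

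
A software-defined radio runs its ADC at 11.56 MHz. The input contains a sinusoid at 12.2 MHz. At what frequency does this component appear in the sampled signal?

12.2 MHz mod fs = 0.64 MHz.
0.64 MHz ≤ fs/2 = 5.78 MHz, appears at 0.64 MHz.

0.64 MHz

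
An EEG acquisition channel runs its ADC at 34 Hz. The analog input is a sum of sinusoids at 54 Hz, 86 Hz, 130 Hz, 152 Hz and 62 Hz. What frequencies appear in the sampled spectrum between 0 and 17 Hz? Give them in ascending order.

fs/2 = 17 Hz.
54 Hz mod fs = 20 Hz.
20 Hz > fs/2 = 17 Hz, folds to fs − 20 Hz = 14 Hz.
86 Hz mod fs = 18 Hz.
18 Hz > fs/2 = 17 Hz, folds to fs − 18 Hz = 16 Hz.
130 Hz mod fs = 28 Hz.
28 Hz > fs/2 = 17 Hz, folds to fs − 28 Hz = 6 Hz.
152 Hz mod fs = 16 Hz.
16 Hz ≤ fs/2 = 17 Hz, appears at 16 Hz.
62 Hz mod fs = 28 Hz.
28 Hz > fs/2 = 17 Hz, folds to fs − 28 Hz = 6 Hz.
Distinct values: {6 Hz, 14 Hz, 16 Hz}.

6 Hz, 14 Hz, 16 Hz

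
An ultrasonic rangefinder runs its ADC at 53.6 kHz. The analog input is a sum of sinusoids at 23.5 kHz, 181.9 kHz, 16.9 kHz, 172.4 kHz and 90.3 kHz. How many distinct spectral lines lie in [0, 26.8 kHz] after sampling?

4

fs/2 = 26.8 kHz.
23.5 kHz ≤ fs/2 = 26.8 kHz, passes unchanged.
181.9 kHz mod fs = 21.1 kHz.
21.1 kHz ≤ fs/2 = 26.8 kHz, appears at 21.1 kHz.
16.9 kHz ≤ fs/2 = 26.8 kHz, passes unchanged.
172.4 kHz mod fs = 11.6 kHz.
11.6 kHz ≤ fs/2 = 26.8 kHz, appears at 11.6 kHz.
90.3 kHz mod fs = 36.7 kHz.
36.7 kHz > fs/2 = 26.8 kHz, folds to fs − 36.7 kHz = 16.9 kHz.
Distinct values: {11.6 kHz, 16.9 kHz, 21.1 kHz, 23.5 kHz} → 4.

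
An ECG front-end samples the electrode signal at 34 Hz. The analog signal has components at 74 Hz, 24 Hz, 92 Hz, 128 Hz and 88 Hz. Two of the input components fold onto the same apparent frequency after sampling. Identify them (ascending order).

fs/2 = 17 Hz.
74 Hz mod fs = 6 Hz.
6 Hz ≤ fs/2 = 17 Hz, appears at 6 Hz.
24 Hz > fs/2 = 17 Hz, folds to fs − 24 Hz = 10 Hz.
92 Hz mod fs = 24 Hz.
24 Hz > fs/2 = 17 Hz, folds to fs − 24 Hz = 10 Hz.
128 Hz mod fs = 26 Hz.
26 Hz > fs/2 = 17 Hz, folds to fs − 26 Hz = 8 Hz.
88 Hz mod fs = 20 Hz.
20 Hz > fs/2 = 17 Hz, folds to fs − 20 Hz = 14 Hz.
24 Hz and 92 Hz both map to 10 Hz.

24 Hz, 92 Hz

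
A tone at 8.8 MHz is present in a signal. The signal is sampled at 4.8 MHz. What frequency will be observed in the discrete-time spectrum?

8.8 MHz mod fs = 4 MHz.
4 MHz > fs/2 = 2.4 MHz, folds to fs − 4 MHz = 0.8 MHz.

0.8 MHz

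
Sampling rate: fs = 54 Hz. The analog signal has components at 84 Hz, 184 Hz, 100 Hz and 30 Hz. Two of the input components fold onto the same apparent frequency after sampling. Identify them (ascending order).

30 Hz, 84 Hz

fs/2 = 27 Hz.
84 Hz mod fs = 30 Hz.
30 Hz > fs/2 = 27 Hz, folds to fs − 30 Hz = 24 Hz.
184 Hz mod fs = 22 Hz.
22 Hz ≤ fs/2 = 27 Hz, appears at 22 Hz.
100 Hz mod fs = 46 Hz.
46 Hz > fs/2 = 27 Hz, folds to fs − 46 Hz = 8 Hz.
30 Hz > fs/2 = 27 Hz, folds to fs − 30 Hz = 24 Hz.
30 Hz and 84 Hz both map to 24 Hz.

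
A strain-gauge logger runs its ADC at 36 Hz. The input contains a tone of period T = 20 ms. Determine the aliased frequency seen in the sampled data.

14 Hz

T = 20 ms → f = 1/T = 50 Hz.
50 Hz mod fs = 14 Hz.
14 Hz ≤ fs/2 = 18 Hz, appears at 14 Hz.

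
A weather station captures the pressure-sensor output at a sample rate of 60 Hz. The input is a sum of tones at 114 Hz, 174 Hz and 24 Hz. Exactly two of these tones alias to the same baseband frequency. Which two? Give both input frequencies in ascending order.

114 Hz, 174 Hz

fs/2 = 30 Hz.
114 Hz mod fs = 54 Hz.
54 Hz > fs/2 = 30 Hz, folds to fs − 54 Hz = 6 Hz.
174 Hz mod fs = 54 Hz.
54 Hz > fs/2 = 30 Hz, folds to fs − 54 Hz = 6 Hz.
24 Hz ≤ fs/2 = 30 Hz, passes unchanged.
114 Hz and 174 Hz both map to 6 Hz.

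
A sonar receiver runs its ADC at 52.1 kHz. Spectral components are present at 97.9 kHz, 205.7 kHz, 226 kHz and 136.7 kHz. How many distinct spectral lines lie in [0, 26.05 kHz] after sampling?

4

fs/2 = 26.05 kHz.
97.9 kHz mod fs = 45.8 kHz.
45.8 kHz > fs/2 = 26.05 kHz, folds to fs − 45.8 kHz = 6.3 kHz.
205.7 kHz mod fs = 49.4 kHz.
49.4 kHz > fs/2 = 26.05 kHz, folds to fs − 49.4 kHz = 2.7 kHz.
226 kHz mod fs = 17.6 kHz.
17.6 kHz ≤ fs/2 = 26.05 kHz, appears at 17.6 kHz.
136.7 kHz mod fs = 32.5 kHz.
32.5 kHz > fs/2 = 26.05 kHz, folds to fs − 32.5 kHz = 19.6 kHz.
Distinct values: {2.7 kHz, 6.3 kHz, 17.6 kHz, 19.6 kHz} → 4.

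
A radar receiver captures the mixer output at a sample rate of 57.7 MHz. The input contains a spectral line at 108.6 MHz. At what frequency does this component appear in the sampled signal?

6.8 MHz

108.6 MHz mod fs = 50.9 MHz.
50.9 MHz > fs/2 = 28.85 MHz, folds to fs − 50.9 MHz = 6.8 MHz.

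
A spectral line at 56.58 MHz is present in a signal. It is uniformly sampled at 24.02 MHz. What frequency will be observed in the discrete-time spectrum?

56.58 MHz mod fs = 8.54 MHz.
8.54 MHz ≤ fs/2 = 12.01 MHz, appears at 8.54 MHz.

8.54 MHz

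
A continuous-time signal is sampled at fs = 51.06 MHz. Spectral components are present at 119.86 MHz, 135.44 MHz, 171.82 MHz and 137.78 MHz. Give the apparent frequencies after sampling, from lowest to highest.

fs/2 = 25.53 MHz.
119.86 MHz mod fs = 17.74 MHz.
17.74 MHz ≤ fs/2 = 25.53 MHz, appears at 17.74 MHz.
135.44 MHz mod fs = 33.32 MHz.
33.32 MHz > fs/2 = 25.53 MHz, folds to fs − 33.32 MHz = 17.74 MHz.
171.82 MHz mod fs = 18.64 MHz.
18.64 MHz ≤ fs/2 = 25.53 MHz, appears at 18.64 MHz.
137.78 MHz mod fs = 35.66 MHz.
35.66 MHz > fs/2 = 25.53 MHz, folds to fs − 35.66 MHz = 15.4 MHz.
Distinct values: {15.4 MHz, 17.74 MHz, 18.64 MHz}.

15.4 MHz, 17.74 MHz, 18.64 MHz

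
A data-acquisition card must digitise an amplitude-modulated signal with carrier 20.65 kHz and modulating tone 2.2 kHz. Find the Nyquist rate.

45.7 kHz

AM sidebands sit at fc ± fm = 18.45 kHz and 22.85 kHz.
Highest-frequency component: 22.85 kHz.
Nyquist rate = 2 × 22.85 kHz = 45.7 kHz.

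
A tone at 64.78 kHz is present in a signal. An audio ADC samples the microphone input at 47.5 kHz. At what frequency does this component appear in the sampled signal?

64.78 kHz mod fs = 17.28 kHz.
17.28 kHz ≤ fs/2 = 23.75 kHz, appears at 17.28 kHz.

17.28 kHz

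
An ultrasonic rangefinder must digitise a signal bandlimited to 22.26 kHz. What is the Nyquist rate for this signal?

Nyquist rate = 2 × 22.26 kHz = 44.52 kHz.

44.52 kHz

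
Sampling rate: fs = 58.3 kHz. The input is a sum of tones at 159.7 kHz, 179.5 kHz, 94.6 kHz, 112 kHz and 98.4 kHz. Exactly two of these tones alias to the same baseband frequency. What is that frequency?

4.6 kHz

fs/2 = 29.15 kHz.
159.7 kHz mod fs = 43.1 kHz.
43.1 kHz > fs/2 = 29.15 kHz, folds to fs − 43.1 kHz = 15.2 kHz.
179.5 kHz mod fs = 4.6 kHz.
4.6 kHz ≤ fs/2 = 29.15 kHz, appears at 4.6 kHz.
94.6 kHz mod fs = 36.3 kHz.
36.3 kHz > fs/2 = 29.15 kHz, folds to fs − 36.3 kHz = 22 kHz.
112 kHz mod fs = 53.7 kHz.
53.7 kHz > fs/2 = 29.15 kHz, folds to fs − 53.7 kHz = 4.6 kHz.
98.4 kHz mod fs = 40.1 kHz.
40.1 kHz > fs/2 = 29.15 kHz, folds to fs − 40.1 kHz = 18.2 kHz.
112 kHz and 179.5 kHz both map to 4.6 kHz.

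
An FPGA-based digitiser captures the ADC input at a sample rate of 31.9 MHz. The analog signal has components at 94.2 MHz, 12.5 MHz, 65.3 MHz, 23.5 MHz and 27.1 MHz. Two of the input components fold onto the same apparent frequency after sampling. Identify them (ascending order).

fs/2 = 15.95 MHz.
94.2 MHz mod fs = 30.4 MHz.
30.4 MHz > fs/2 = 15.95 MHz, folds to fs − 30.4 MHz = 1.5 MHz.
12.5 MHz ≤ fs/2 = 15.95 MHz, passes unchanged.
65.3 MHz mod fs = 1.5 MHz.
1.5 MHz ≤ fs/2 = 15.95 MHz, appears at 1.5 MHz.
23.5 MHz > fs/2 = 15.95 MHz, folds to fs − 23.5 MHz = 8.4 MHz.
27.1 MHz > fs/2 = 15.95 MHz, folds to fs − 27.1 MHz = 4.8 MHz.
65.3 MHz and 94.2 MHz both map to 1.5 MHz.

65.3 MHz, 94.2 MHz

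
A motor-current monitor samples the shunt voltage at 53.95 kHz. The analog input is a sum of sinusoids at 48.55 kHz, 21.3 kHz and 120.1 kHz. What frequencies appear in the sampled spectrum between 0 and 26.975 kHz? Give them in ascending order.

5.4 kHz, 12.2 kHz, 21.3 kHz

fs/2 = 26.975 kHz.
48.55 kHz > fs/2 = 26.975 kHz, folds to fs − 48.55 kHz = 5.4 kHz.
21.3 kHz ≤ fs/2 = 26.975 kHz, passes unchanged.
120.1 kHz mod fs = 12.2 kHz.
12.2 kHz ≤ fs/2 = 26.975 kHz, appears at 12.2 kHz.
Distinct values: {5.4 kHz, 12.2 kHz, 21.3 kHz}.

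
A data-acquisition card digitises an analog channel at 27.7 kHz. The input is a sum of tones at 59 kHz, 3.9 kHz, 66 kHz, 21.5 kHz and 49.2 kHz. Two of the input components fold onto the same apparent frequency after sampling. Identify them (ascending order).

21.5 kHz, 49.2 kHz

fs/2 = 13.85 kHz.
59 kHz mod fs = 3.6 kHz.
3.6 kHz ≤ fs/2 = 13.85 kHz, appears at 3.6 kHz.
3.9 kHz ≤ fs/2 = 13.85 kHz, passes unchanged.
66 kHz mod fs = 10.6 kHz.
10.6 kHz ≤ fs/2 = 13.85 kHz, appears at 10.6 kHz.
21.5 kHz > fs/2 = 13.85 kHz, folds to fs − 21.5 kHz = 6.2 kHz.
49.2 kHz mod fs = 21.5 kHz.
21.5 kHz > fs/2 = 13.85 kHz, folds to fs − 21.5 kHz = 6.2 kHz.
21.5 kHz and 49.2 kHz both map to 6.2 kHz.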